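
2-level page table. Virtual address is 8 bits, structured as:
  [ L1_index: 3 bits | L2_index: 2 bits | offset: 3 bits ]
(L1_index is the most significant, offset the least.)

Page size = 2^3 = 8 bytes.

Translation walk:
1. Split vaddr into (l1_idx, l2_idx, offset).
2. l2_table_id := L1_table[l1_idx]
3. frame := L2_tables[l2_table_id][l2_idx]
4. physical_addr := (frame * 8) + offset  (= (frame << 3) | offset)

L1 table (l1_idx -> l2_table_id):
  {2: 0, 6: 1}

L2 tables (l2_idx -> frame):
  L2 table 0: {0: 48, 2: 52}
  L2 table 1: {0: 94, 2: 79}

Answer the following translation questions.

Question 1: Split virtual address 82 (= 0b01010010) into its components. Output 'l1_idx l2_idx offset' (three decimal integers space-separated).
Answer: 2 2 2

Derivation:
vaddr = 82 = 0b01010010
  top 3 bits -> l1_idx = 2
  next 2 bits -> l2_idx = 2
  bottom 3 bits -> offset = 2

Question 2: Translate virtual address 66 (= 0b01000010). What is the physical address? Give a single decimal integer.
vaddr = 66 = 0b01000010
Split: l1_idx=2, l2_idx=0, offset=2
L1[2] = 0
L2[0][0] = 48
paddr = 48 * 8 + 2 = 386

Answer: 386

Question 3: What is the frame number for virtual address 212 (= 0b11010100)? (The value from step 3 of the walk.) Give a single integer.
vaddr = 212: l1_idx=6, l2_idx=2
L1[6] = 1; L2[1][2] = 79

Answer: 79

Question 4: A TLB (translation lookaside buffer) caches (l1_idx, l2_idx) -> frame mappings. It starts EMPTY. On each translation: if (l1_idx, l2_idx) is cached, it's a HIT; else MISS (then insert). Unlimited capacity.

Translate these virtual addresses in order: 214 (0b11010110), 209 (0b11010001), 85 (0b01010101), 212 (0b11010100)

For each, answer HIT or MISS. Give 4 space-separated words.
Answer: MISS HIT MISS HIT

Derivation:
vaddr=214: (6,2) not in TLB -> MISS, insert
vaddr=209: (6,2) in TLB -> HIT
vaddr=85: (2,2) not in TLB -> MISS, insert
vaddr=212: (6,2) in TLB -> HIT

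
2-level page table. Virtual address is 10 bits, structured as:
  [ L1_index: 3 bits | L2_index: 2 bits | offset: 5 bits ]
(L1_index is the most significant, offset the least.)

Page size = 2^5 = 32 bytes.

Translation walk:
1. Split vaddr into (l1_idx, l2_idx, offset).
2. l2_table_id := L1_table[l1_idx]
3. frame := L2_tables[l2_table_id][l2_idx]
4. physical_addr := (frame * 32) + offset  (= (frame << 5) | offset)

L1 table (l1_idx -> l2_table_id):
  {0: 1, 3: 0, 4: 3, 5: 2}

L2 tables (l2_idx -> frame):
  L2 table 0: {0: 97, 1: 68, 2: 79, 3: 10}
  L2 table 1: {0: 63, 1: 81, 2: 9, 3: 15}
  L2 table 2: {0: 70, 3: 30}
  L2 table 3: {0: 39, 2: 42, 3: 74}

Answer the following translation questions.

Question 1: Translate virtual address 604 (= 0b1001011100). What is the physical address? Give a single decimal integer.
vaddr = 604 = 0b1001011100
Split: l1_idx=4, l2_idx=2, offset=28
L1[4] = 3
L2[3][2] = 42
paddr = 42 * 32 + 28 = 1372

Answer: 1372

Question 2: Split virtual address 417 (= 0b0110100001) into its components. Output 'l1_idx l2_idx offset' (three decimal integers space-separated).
Answer: 3 1 1

Derivation:
vaddr = 417 = 0b0110100001
  top 3 bits -> l1_idx = 3
  next 2 bits -> l2_idx = 1
  bottom 5 bits -> offset = 1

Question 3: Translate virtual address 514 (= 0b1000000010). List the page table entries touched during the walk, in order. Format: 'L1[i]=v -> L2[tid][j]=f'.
Answer: L1[4]=3 -> L2[3][0]=39

Derivation:
vaddr = 514 = 0b1000000010
Split: l1_idx=4, l2_idx=0, offset=2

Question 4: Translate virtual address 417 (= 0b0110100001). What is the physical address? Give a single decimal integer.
Answer: 2177

Derivation:
vaddr = 417 = 0b0110100001
Split: l1_idx=3, l2_idx=1, offset=1
L1[3] = 0
L2[0][1] = 68
paddr = 68 * 32 + 1 = 2177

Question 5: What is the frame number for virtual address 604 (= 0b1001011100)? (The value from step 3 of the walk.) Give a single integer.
vaddr = 604: l1_idx=4, l2_idx=2
L1[4] = 3; L2[3][2] = 42

Answer: 42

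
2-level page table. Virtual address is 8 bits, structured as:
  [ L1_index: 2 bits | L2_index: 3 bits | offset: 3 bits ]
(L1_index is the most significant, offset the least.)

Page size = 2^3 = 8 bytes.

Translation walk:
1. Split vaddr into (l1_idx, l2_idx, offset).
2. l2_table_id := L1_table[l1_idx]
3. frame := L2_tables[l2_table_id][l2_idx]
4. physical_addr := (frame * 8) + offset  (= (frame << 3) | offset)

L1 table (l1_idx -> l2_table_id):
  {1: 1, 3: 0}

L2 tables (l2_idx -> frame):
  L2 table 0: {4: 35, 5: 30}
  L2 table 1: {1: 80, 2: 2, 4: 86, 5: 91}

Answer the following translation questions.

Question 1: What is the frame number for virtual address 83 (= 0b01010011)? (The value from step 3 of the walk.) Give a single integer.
Answer: 2

Derivation:
vaddr = 83: l1_idx=1, l2_idx=2
L1[1] = 1; L2[1][2] = 2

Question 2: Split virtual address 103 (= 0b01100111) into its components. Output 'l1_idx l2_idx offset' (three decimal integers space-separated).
Answer: 1 4 7

Derivation:
vaddr = 103 = 0b01100111
  top 2 bits -> l1_idx = 1
  next 3 bits -> l2_idx = 4
  bottom 3 bits -> offset = 7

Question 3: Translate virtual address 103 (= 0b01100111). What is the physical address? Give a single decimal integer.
Answer: 695

Derivation:
vaddr = 103 = 0b01100111
Split: l1_idx=1, l2_idx=4, offset=7
L1[1] = 1
L2[1][4] = 86
paddr = 86 * 8 + 7 = 695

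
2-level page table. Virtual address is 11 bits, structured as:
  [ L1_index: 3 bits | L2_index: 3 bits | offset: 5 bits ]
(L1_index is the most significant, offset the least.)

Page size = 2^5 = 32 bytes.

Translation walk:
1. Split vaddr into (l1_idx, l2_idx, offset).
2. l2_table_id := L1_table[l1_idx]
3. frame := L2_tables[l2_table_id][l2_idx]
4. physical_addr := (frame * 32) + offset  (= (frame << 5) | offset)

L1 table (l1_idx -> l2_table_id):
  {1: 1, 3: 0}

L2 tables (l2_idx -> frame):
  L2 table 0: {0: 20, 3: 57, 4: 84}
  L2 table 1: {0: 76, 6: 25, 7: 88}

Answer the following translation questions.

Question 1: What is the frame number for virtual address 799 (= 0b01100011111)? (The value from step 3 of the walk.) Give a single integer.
Answer: 20

Derivation:
vaddr = 799: l1_idx=3, l2_idx=0
L1[3] = 0; L2[0][0] = 20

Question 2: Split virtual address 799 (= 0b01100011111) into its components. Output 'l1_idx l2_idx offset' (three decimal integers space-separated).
vaddr = 799 = 0b01100011111
  top 3 bits -> l1_idx = 3
  next 3 bits -> l2_idx = 0
  bottom 5 bits -> offset = 31

Answer: 3 0 31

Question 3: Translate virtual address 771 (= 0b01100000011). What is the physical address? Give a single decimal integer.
vaddr = 771 = 0b01100000011
Split: l1_idx=3, l2_idx=0, offset=3
L1[3] = 0
L2[0][0] = 20
paddr = 20 * 32 + 3 = 643

Answer: 643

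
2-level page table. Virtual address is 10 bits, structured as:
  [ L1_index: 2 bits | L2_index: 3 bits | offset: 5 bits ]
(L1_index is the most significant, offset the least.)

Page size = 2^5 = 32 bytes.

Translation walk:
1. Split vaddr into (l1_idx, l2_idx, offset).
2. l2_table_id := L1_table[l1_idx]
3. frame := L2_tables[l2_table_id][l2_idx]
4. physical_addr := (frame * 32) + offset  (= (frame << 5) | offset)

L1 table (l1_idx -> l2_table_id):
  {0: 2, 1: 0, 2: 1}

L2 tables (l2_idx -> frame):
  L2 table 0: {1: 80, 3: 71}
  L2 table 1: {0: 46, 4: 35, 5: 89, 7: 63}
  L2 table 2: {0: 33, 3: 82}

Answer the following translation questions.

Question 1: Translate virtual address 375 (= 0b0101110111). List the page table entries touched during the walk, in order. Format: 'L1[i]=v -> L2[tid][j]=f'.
Answer: L1[1]=0 -> L2[0][3]=71

Derivation:
vaddr = 375 = 0b0101110111
Split: l1_idx=1, l2_idx=3, offset=23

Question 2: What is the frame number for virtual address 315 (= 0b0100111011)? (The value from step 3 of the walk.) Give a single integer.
Answer: 80

Derivation:
vaddr = 315: l1_idx=1, l2_idx=1
L1[1] = 0; L2[0][1] = 80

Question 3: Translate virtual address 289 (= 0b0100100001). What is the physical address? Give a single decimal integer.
Answer: 2561

Derivation:
vaddr = 289 = 0b0100100001
Split: l1_idx=1, l2_idx=1, offset=1
L1[1] = 0
L2[0][1] = 80
paddr = 80 * 32 + 1 = 2561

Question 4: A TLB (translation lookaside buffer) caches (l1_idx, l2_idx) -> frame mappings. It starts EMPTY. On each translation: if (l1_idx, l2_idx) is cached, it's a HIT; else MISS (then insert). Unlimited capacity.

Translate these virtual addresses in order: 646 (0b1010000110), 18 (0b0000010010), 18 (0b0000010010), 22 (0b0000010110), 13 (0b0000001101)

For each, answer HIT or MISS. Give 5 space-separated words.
vaddr=646: (2,4) not in TLB -> MISS, insert
vaddr=18: (0,0) not in TLB -> MISS, insert
vaddr=18: (0,0) in TLB -> HIT
vaddr=22: (0,0) in TLB -> HIT
vaddr=13: (0,0) in TLB -> HIT

Answer: MISS MISS HIT HIT HIT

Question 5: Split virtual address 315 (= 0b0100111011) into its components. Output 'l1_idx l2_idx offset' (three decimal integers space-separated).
vaddr = 315 = 0b0100111011
  top 2 bits -> l1_idx = 1
  next 3 bits -> l2_idx = 1
  bottom 5 bits -> offset = 27

Answer: 1 1 27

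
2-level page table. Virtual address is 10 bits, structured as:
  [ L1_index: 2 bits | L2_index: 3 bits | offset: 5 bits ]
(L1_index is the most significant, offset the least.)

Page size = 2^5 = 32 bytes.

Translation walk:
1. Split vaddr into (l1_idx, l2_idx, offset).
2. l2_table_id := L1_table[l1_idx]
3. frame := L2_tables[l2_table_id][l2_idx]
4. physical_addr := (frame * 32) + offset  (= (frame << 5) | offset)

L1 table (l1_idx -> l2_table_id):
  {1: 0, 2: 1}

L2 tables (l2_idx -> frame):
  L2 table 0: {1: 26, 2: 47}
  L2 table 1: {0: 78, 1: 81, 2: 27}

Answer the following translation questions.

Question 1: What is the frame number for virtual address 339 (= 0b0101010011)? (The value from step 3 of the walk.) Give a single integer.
Answer: 47

Derivation:
vaddr = 339: l1_idx=1, l2_idx=2
L1[1] = 0; L2[0][2] = 47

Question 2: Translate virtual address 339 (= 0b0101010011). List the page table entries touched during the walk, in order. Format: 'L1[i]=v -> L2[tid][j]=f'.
Answer: L1[1]=0 -> L2[0][2]=47

Derivation:
vaddr = 339 = 0b0101010011
Split: l1_idx=1, l2_idx=2, offset=19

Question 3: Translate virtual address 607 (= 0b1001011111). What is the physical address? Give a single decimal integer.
vaddr = 607 = 0b1001011111
Split: l1_idx=2, l2_idx=2, offset=31
L1[2] = 1
L2[1][2] = 27
paddr = 27 * 32 + 31 = 895

Answer: 895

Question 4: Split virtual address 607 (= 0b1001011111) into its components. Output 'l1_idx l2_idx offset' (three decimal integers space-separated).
Answer: 2 2 31

Derivation:
vaddr = 607 = 0b1001011111
  top 2 bits -> l1_idx = 2
  next 3 bits -> l2_idx = 2
  bottom 5 bits -> offset = 31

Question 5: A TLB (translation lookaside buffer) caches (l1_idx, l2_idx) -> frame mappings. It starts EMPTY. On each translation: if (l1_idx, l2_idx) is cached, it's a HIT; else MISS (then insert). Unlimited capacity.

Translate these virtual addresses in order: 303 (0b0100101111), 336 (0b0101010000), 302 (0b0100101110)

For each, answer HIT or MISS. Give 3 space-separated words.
Answer: MISS MISS HIT

Derivation:
vaddr=303: (1,1) not in TLB -> MISS, insert
vaddr=336: (1,2) not in TLB -> MISS, insert
vaddr=302: (1,1) in TLB -> HIT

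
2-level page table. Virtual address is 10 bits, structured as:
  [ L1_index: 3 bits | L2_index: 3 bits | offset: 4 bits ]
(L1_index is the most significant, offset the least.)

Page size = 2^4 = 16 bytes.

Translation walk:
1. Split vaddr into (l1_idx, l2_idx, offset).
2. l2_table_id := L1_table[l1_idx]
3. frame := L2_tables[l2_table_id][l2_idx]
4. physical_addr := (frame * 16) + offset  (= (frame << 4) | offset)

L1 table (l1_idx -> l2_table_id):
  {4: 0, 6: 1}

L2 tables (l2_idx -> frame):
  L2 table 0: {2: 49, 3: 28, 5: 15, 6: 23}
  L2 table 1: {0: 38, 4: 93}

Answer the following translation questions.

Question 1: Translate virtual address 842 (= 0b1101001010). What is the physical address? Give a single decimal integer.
Answer: 1498

Derivation:
vaddr = 842 = 0b1101001010
Split: l1_idx=6, l2_idx=4, offset=10
L1[6] = 1
L2[1][4] = 93
paddr = 93 * 16 + 10 = 1498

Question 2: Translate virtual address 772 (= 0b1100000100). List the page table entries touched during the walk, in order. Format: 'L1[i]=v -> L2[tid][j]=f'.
Answer: L1[6]=1 -> L2[1][0]=38

Derivation:
vaddr = 772 = 0b1100000100
Split: l1_idx=6, l2_idx=0, offset=4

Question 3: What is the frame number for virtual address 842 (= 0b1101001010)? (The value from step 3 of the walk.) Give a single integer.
vaddr = 842: l1_idx=6, l2_idx=4
L1[6] = 1; L2[1][4] = 93

Answer: 93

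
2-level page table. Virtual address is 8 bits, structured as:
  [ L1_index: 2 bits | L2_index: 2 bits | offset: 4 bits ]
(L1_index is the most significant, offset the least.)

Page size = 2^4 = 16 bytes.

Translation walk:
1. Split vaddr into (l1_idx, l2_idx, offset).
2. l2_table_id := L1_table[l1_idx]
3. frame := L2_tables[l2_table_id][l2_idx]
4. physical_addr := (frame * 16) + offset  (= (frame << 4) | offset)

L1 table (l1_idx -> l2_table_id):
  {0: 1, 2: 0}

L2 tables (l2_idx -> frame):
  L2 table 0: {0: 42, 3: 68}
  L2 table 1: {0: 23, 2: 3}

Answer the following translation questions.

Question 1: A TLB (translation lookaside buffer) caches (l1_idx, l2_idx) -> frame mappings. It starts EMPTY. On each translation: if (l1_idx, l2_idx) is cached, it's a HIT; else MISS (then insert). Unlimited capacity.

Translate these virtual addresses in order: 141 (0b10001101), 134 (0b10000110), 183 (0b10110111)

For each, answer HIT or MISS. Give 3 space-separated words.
vaddr=141: (2,0) not in TLB -> MISS, insert
vaddr=134: (2,0) in TLB -> HIT
vaddr=183: (2,3) not in TLB -> MISS, insert

Answer: MISS HIT MISS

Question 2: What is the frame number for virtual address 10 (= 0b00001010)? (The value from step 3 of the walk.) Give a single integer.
Answer: 23

Derivation:
vaddr = 10: l1_idx=0, l2_idx=0
L1[0] = 1; L2[1][0] = 23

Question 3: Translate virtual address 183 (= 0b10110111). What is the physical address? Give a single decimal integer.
Answer: 1095

Derivation:
vaddr = 183 = 0b10110111
Split: l1_idx=2, l2_idx=3, offset=7
L1[2] = 0
L2[0][3] = 68
paddr = 68 * 16 + 7 = 1095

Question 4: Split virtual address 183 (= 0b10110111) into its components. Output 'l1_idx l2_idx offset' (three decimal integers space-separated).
Answer: 2 3 7

Derivation:
vaddr = 183 = 0b10110111
  top 2 bits -> l1_idx = 2
  next 2 bits -> l2_idx = 3
  bottom 4 bits -> offset = 7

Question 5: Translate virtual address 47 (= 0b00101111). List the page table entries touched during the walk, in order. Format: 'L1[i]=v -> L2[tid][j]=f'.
vaddr = 47 = 0b00101111
Split: l1_idx=0, l2_idx=2, offset=15

Answer: L1[0]=1 -> L2[1][2]=3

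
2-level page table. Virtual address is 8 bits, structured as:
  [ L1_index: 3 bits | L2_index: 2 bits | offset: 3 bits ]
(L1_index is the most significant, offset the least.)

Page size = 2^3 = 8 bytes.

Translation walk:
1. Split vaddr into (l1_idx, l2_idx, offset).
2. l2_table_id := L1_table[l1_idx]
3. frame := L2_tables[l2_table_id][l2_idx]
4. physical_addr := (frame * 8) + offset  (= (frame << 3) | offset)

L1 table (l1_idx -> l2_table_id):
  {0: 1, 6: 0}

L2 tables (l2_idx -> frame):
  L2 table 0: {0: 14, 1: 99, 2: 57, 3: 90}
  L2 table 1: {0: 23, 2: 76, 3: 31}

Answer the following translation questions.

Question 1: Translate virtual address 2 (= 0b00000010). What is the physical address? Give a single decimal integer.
vaddr = 2 = 0b00000010
Split: l1_idx=0, l2_idx=0, offset=2
L1[0] = 1
L2[1][0] = 23
paddr = 23 * 8 + 2 = 186

Answer: 186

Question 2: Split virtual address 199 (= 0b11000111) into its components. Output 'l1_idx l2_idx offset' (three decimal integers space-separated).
vaddr = 199 = 0b11000111
  top 3 bits -> l1_idx = 6
  next 2 bits -> l2_idx = 0
  bottom 3 bits -> offset = 7

Answer: 6 0 7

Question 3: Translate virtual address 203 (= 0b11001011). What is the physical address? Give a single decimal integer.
Answer: 795

Derivation:
vaddr = 203 = 0b11001011
Split: l1_idx=6, l2_idx=1, offset=3
L1[6] = 0
L2[0][1] = 99
paddr = 99 * 8 + 3 = 795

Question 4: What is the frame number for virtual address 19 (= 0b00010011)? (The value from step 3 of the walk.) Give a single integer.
Answer: 76

Derivation:
vaddr = 19: l1_idx=0, l2_idx=2
L1[0] = 1; L2[1][2] = 76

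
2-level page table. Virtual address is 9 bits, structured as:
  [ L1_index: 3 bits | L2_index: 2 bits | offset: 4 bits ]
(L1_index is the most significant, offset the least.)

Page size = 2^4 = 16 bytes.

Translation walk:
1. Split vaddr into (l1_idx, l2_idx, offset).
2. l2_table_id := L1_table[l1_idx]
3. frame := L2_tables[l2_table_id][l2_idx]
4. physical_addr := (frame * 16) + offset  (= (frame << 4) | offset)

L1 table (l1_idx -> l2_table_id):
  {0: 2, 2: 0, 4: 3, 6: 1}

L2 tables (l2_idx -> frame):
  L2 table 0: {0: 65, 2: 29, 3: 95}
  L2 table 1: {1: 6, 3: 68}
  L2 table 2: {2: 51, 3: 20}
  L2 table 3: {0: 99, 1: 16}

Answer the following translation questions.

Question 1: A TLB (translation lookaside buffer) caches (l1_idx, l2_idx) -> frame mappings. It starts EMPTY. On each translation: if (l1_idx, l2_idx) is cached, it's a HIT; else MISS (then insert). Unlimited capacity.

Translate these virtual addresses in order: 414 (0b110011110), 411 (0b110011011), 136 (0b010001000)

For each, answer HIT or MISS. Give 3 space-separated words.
vaddr=414: (6,1) not in TLB -> MISS, insert
vaddr=411: (6,1) in TLB -> HIT
vaddr=136: (2,0) not in TLB -> MISS, insert

Answer: MISS HIT MISS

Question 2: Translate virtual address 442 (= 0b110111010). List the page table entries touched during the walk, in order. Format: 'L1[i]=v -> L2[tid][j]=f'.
vaddr = 442 = 0b110111010
Split: l1_idx=6, l2_idx=3, offset=10

Answer: L1[6]=1 -> L2[1][3]=68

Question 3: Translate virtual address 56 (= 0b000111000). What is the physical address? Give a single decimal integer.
Answer: 328

Derivation:
vaddr = 56 = 0b000111000
Split: l1_idx=0, l2_idx=3, offset=8
L1[0] = 2
L2[2][3] = 20
paddr = 20 * 16 + 8 = 328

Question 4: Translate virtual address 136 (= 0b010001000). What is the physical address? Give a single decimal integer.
vaddr = 136 = 0b010001000
Split: l1_idx=2, l2_idx=0, offset=8
L1[2] = 0
L2[0][0] = 65
paddr = 65 * 16 + 8 = 1048

Answer: 1048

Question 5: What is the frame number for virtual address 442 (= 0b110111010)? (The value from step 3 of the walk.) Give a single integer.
vaddr = 442: l1_idx=6, l2_idx=3
L1[6] = 1; L2[1][3] = 68

Answer: 68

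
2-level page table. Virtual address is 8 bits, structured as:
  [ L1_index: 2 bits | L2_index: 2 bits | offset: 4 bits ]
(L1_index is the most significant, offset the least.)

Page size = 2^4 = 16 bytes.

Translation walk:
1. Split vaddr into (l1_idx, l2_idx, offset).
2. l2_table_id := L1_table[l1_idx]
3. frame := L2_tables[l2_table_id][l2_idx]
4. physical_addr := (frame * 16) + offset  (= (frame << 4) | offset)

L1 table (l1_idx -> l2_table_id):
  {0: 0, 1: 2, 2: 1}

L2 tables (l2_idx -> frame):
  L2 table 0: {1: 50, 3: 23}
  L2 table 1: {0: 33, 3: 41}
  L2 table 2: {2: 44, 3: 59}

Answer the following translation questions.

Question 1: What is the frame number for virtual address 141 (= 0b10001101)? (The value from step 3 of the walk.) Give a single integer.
Answer: 33

Derivation:
vaddr = 141: l1_idx=2, l2_idx=0
L1[2] = 1; L2[1][0] = 33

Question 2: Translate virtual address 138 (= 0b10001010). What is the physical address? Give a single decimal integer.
Answer: 538

Derivation:
vaddr = 138 = 0b10001010
Split: l1_idx=2, l2_idx=0, offset=10
L1[2] = 1
L2[1][0] = 33
paddr = 33 * 16 + 10 = 538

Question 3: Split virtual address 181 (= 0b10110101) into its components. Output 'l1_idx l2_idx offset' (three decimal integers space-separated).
Answer: 2 3 5

Derivation:
vaddr = 181 = 0b10110101
  top 2 bits -> l1_idx = 2
  next 2 bits -> l2_idx = 3
  bottom 4 bits -> offset = 5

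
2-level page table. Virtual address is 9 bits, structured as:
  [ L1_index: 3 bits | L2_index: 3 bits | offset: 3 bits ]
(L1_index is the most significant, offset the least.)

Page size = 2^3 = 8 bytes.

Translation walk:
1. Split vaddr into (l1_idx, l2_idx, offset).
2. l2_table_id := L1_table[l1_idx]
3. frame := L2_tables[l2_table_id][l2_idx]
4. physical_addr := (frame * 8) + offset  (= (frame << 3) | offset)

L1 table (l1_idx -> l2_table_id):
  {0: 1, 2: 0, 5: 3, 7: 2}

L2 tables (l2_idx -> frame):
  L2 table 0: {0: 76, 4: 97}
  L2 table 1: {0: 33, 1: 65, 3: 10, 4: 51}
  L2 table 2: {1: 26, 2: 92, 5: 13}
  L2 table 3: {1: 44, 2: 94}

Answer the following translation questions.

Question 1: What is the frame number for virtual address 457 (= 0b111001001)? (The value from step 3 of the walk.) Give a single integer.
Answer: 26

Derivation:
vaddr = 457: l1_idx=7, l2_idx=1
L1[7] = 2; L2[2][1] = 26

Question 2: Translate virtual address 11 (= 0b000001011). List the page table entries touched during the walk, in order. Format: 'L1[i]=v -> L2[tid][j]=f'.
vaddr = 11 = 0b000001011
Split: l1_idx=0, l2_idx=1, offset=3

Answer: L1[0]=1 -> L2[1][1]=65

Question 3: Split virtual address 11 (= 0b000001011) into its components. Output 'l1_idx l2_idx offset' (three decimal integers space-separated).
Answer: 0 1 3

Derivation:
vaddr = 11 = 0b000001011
  top 3 bits -> l1_idx = 0
  next 3 bits -> l2_idx = 1
  bottom 3 bits -> offset = 3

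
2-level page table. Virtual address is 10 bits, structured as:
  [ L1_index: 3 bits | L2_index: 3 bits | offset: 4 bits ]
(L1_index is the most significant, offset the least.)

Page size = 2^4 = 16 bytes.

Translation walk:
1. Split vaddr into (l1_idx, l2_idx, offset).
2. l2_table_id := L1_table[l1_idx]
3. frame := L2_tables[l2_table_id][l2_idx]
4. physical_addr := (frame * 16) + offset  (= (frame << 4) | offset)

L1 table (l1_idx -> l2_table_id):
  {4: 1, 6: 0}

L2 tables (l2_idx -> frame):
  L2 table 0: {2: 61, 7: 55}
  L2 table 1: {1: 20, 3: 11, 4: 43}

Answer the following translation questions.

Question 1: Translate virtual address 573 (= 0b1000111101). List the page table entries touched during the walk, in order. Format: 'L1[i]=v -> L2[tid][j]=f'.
vaddr = 573 = 0b1000111101
Split: l1_idx=4, l2_idx=3, offset=13

Answer: L1[4]=1 -> L2[1][3]=11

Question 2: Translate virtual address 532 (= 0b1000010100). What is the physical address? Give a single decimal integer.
vaddr = 532 = 0b1000010100
Split: l1_idx=4, l2_idx=1, offset=4
L1[4] = 1
L2[1][1] = 20
paddr = 20 * 16 + 4 = 324

Answer: 324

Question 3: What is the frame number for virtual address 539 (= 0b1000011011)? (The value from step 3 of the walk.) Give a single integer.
vaddr = 539: l1_idx=4, l2_idx=1
L1[4] = 1; L2[1][1] = 20

Answer: 20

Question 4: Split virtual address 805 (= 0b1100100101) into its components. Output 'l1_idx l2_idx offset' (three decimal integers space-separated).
Answer: 6 2 5

Derivation:
vaddr = 805 = 0b1100100101
  top 3 bits -> l1_idx = 6
  next 3 bits -> l2_idx = 2
  bottom 4 bits -> offset = 5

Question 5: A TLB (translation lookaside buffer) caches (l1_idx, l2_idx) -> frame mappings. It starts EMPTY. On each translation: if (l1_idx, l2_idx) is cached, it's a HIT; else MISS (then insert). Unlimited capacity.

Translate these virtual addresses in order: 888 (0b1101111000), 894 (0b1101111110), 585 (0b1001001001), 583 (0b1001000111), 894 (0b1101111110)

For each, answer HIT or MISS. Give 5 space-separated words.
vaddr=888: (6,7) not in TLB -> MISS, insert
vaddr=894: (6,7) in TLB -> HIT
vaddr=585: (4,4) not in TLB -> MISS, insert
vaddr=583: (4,4) in TLB -> HIT
vaddr=894: (6,7) in TLB -> HIT

Answer: MISS HIT MISS HIT HIT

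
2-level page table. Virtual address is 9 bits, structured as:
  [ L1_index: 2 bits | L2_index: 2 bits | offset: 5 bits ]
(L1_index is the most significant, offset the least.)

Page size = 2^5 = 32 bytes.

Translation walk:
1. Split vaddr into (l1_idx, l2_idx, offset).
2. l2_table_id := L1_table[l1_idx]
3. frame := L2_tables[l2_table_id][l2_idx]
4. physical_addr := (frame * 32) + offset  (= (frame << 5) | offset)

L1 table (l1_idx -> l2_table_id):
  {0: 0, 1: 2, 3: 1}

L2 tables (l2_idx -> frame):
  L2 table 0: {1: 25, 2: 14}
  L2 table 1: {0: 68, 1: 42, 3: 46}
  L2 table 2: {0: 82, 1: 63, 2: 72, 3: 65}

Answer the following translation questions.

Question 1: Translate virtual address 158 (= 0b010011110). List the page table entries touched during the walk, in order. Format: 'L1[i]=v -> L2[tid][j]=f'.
vaddr = 158 = 0b010011110
Split: l1_idx=1, l2_idx=0, offset=30

Answer: L1[1]=2 -> L2[2][0]=82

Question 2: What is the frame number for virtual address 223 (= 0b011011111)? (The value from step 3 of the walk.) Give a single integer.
vaddr = 223: l1_idx=1, l2_idx=2
L1[1] = 2; L2[2][2] = 72

Answer: 72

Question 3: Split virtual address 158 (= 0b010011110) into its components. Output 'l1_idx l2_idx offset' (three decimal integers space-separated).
Answer: 1 0 30

Derivation:
vaddr = 158 = 0b010011110
  top 2 bits -> l1_idx = 1
  next 2 bits -> l2_idx = 0
  bottom 5 bits -> offset = 30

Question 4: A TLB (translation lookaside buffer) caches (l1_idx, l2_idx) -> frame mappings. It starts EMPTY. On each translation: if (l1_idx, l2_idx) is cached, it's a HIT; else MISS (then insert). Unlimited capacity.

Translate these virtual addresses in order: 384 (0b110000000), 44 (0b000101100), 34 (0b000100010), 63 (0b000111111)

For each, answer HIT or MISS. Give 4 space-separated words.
Answer: MISS MISS HIT HIT

Derivation:
vaddr=384: (3,0) not in TLB -> MISS, insert
vaddr=44: (0,1) not in TLB -> MISS, insert
vaddr=34: (0,1) in TLB -> HIT
vaddr=63: (0,1) in TLB -> HIT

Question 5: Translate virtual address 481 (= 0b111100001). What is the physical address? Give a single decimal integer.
Answer: 1473

Derivation:
vaddr = 481 = 0b111100001
Split: l1_idx=3, l2_idx=3, offset=1
L1[3] = 1
L2[1][3] = 46
paddr = 46 * 32 + 1 = 1473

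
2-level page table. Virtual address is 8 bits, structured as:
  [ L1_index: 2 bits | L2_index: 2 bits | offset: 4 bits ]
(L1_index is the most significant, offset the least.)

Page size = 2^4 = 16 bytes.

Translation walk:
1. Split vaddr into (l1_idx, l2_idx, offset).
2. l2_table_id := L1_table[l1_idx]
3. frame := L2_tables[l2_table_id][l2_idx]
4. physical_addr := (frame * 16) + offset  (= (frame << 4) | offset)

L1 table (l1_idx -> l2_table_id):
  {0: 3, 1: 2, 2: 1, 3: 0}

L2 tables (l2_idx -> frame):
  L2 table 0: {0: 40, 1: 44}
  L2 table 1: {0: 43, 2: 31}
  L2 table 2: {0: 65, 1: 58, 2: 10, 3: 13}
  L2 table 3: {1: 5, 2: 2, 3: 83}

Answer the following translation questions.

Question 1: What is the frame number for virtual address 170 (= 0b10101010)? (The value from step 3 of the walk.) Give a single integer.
Answer: 31

Derivation:
vaddr = 170: l1_idx=2, l2_idx=2
L1[2] = 1; L2[1][2] = 31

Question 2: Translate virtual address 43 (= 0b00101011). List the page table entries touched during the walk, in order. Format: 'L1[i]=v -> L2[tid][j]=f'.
Answer: L1[0]=3 -> L2[3][2]=2

Derivation:
vaddr = 43 = 0b00101011
Split: l1_idx=0, l2_idx=2, offset=11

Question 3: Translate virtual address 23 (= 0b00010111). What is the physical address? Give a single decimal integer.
vaddr = 23 = 0b00010111
Split: l1_idx=0, l2_idx=1, offset=7
L1[0] = 3
L2[3][1] = 5
paddr = 5 * 16 + 7 = 87

Answer: 87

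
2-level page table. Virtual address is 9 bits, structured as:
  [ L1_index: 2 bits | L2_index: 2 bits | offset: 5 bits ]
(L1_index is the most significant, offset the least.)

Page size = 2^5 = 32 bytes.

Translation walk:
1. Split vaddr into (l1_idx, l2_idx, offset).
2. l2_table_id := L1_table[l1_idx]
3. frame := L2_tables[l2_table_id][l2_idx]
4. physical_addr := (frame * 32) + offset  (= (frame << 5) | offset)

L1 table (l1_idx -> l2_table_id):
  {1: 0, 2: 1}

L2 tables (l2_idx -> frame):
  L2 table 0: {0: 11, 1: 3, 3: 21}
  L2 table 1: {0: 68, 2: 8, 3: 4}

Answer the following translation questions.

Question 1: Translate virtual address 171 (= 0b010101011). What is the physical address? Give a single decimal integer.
vaddr = 171 = 0b010101011
Split: l1_idx=1, l2_idx=1, offset=11
L1[1] = 0
L2[0][1] = 3
paddr = 3 * 32 + 11 = 107

Answer: 107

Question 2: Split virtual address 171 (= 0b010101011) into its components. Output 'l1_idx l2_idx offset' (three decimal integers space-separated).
vaddr = 171 = 0b010101011
  top 2 bits -> l1_idx = 1
  next 2 bits -> l2_idx = 1
  bottom 5 bits -> offset = 11

Answer: 1 1 11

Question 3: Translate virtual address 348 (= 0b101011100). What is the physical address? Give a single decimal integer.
Answer: 284

Derivation:
vaddr = 348 = 0b101011100
Split: l1_idx=2, l2_idx=2, offset=28
L1[2] = 1
L2[1][2] = 8
paddr = 8 * 32 + 28 = 284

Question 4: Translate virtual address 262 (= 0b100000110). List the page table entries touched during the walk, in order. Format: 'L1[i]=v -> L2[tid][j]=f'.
Answer: L1[2]=1 -> L2[1][0]=68

Derivation:
vaddr = 262 = 0b100000110
Split: l1_idx=2, l2_idx=0, offset=6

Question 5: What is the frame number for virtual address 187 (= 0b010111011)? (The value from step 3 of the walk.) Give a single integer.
Answer: 3

Derivation:
vaddr = 187: l1_idx=1, l2_idx=1
L1[1] = 0; L2[0][1] = 3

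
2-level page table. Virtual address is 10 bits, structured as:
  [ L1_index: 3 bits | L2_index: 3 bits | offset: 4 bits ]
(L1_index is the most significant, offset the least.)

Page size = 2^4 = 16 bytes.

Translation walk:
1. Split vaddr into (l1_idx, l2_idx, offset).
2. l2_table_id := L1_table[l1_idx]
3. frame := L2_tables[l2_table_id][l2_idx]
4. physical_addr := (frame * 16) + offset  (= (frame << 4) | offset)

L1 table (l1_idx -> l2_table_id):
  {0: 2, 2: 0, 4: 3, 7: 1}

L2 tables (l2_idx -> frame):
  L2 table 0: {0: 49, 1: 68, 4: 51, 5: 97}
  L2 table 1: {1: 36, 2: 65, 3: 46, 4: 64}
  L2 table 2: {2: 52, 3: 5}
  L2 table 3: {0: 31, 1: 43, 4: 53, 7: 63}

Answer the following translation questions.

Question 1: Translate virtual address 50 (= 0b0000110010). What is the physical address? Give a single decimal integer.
vaddr = 50 = 0b0000110010
Split: l1_idx=0, l2_idx=3, offset=2
L1[0] = 2
L2[2][3] = 5
paddr = 5 * 16 + 2 = 82

Answer: 82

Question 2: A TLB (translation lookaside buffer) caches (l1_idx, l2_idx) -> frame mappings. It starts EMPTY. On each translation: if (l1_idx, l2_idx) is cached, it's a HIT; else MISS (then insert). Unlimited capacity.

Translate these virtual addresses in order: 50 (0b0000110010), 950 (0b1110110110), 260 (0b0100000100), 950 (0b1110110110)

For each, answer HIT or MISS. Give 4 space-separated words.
vaddr=50: (0,3) not in TLB -> MISS, insert
vaddr=950: (7,3) not in TLB -> MISS, insert
vaddr=260: (2,0) not in TLB -> MISS, insert
vaddr=950: (7,3) in TLB -> HIT

Answer: MISS MISS MISS HIT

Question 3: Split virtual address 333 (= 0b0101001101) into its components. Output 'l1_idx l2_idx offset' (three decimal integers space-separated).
vaddr = 333 = 0b0101001101
  top 3 bits -> l1_idx = 2
  next 3 bits -> l2_idx = 4
  bottom 4 bits -> offset = 13

Answer: 2 4 13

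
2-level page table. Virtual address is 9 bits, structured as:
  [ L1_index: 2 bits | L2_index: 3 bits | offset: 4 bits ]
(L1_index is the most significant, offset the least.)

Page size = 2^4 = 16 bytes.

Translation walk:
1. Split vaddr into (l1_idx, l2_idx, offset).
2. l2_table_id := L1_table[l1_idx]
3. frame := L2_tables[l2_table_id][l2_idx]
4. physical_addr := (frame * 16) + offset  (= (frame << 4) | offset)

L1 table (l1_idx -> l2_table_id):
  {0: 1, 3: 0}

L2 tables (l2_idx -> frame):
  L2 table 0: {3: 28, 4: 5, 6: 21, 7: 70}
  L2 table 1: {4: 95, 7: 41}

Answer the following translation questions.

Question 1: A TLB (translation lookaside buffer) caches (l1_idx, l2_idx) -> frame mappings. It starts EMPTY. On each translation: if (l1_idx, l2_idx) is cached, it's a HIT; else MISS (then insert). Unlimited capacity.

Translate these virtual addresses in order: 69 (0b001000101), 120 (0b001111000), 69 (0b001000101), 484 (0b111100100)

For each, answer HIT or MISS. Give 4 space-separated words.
Answer: MISS MISS HIT MISS

Derivation:
vaddr=69: (0,4) not in TLB -> MISS, insert
vaddr=120: (0,7) not in TLB -> MISS, insert
vaddr=69: (0,4) in TLB -> HIT
vaddr=484: (3,6) not in TLB -> MISS, insert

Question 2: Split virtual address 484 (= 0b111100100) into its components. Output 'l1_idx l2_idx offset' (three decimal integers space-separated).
vaddr = 484 = 0b111100100
  top 2 bits -> l1_idx = 3
  next 3 bits -> l2_idx = 6
  bottom 4 bits -> offset = 4

Answer: 3 6 4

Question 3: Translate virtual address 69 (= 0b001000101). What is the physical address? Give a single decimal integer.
Answer: 1525

Derivation:
vaddr = 69 = 0b001000101
Split: l1_idx=0, l2_idx=4, offset=5
L1[0] = 1
L2[1][4] = 95
paddr = 95 * 16 + 5 = 1525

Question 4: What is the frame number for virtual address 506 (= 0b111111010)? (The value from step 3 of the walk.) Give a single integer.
vaddr = 506: l1_idx=3, l2_idx=7
L1[3] = 0; L2[0][7] = 70

Answer: 70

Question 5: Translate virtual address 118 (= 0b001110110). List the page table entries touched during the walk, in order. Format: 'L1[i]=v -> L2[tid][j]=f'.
Answer: L1[0]=1 -> L2[1][7]=41

Derivation:
vaddr = 118 = 0b001110110
Split: l1_idx=0, l2_idx=7, offset=6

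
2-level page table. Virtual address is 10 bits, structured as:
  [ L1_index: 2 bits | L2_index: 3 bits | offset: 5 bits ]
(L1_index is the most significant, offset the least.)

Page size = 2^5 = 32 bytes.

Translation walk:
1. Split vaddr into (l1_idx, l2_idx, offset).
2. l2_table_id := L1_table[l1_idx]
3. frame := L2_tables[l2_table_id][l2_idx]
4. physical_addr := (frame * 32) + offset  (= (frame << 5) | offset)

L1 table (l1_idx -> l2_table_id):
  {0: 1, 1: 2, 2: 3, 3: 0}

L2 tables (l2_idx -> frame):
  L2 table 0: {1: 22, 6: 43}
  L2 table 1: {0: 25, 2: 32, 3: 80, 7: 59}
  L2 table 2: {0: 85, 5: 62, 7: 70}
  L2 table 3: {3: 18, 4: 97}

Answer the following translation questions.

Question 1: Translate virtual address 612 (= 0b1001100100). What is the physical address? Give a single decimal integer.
vaddr = 612 = 0b1001100100
Split: l1_idx=2, l2_idx=3, offset=4
L1[2] = 3
L2[3][3] = 18
paddr = 18 * 32 + 4 = 580

Answer: 580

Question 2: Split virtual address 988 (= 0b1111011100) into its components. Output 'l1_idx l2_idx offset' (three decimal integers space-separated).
Answer: 3 6 28

Derivation:
vaddr = 988 = 0b1111011100
  top 2 bits -> l1_idx = 3
  next 3 bits -> l2_idx = 6
  bottom 5 bits -> offset = 28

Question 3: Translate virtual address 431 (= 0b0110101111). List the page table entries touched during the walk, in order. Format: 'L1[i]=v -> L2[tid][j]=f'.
vaddr = 431 = 0b0110101111
Split: l1_idx=1, l2_idx=5, offset=15

Answer: L1[1]=2 -> L2[2][5]=62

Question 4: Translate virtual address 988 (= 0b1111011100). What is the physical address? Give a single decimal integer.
Answer: 1404

Derivation:
vaddr = 988 = 0b1111011100
Split: l1_idx=3, l2_idx=6, offset=28
L1[3] = 0
L2[0][6] = 43
paddr = 43 * 32 + 28 = 1404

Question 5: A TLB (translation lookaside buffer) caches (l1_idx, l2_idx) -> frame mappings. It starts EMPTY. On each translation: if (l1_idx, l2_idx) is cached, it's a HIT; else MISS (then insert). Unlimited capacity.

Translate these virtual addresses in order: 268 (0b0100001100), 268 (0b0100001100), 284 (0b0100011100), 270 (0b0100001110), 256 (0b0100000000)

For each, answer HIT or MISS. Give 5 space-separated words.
Answer: MISS HIT HIT HIT HIT

Derivation:
vaddr=268: (1,0) not in TLB -> MISS, insert
vaddr=268: (1,0) in TLB -> HIT
vaddr=284: (1,0) in TLB -> HIT
vaddr=270: (1,0) in TLB -> HIT
vaddr=256: (1,0) in TLB -> HIT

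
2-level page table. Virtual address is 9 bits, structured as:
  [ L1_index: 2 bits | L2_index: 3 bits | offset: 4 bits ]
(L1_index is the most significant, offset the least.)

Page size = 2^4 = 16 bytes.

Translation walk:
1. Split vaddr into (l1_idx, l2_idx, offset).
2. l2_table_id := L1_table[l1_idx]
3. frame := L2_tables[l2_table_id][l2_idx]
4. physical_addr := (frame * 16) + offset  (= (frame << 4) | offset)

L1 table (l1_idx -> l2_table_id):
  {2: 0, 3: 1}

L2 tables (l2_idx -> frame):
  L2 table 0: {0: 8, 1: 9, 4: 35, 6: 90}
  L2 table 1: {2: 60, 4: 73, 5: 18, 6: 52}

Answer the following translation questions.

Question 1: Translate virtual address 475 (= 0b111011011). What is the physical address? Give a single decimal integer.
Answer: 299

Derivation:
vaddr = 475 = 0b111011011
Split: l1_idx=3, l2_idx=5, offset=11
L1[3] = 1
L2[1][5] = 18
paddr = 18 * 16 + 11 = 299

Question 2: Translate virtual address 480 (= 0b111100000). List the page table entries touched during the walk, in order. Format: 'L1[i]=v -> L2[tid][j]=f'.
vaddr = 480 = 0b111100000
Split: l1_idx=3, l2_idx=6, offset=0

Answer: L1[3]=1 -> L2[1][6]=52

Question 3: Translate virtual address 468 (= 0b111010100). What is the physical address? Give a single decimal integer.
vaddr = 468 = 0b111010100
Split: l1_idx=3, l2_idx=5, offset=4
L1[3] = 1
L2[1][5] = 18
paddr = 18 * 16 + 4 = 292

Answer: 292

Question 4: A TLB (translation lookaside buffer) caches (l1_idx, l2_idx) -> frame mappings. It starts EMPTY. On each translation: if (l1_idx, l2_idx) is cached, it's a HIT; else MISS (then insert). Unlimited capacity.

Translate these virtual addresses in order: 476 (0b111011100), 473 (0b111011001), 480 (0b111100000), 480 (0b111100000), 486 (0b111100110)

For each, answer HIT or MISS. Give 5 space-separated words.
Answer: MISS HIT MISS HIT HIT

Derivation:
vaddr=476: (3,5) not in TLB -> MISS, insert
vaddr=473: (3,5) in TLB -> HIT
vaddr=480: (3,6) not in TLB -> MISS, insert
vaddr=480: (3,6) in TLB -> HIT
vaddr=486: (3,6) in TLB -> HIT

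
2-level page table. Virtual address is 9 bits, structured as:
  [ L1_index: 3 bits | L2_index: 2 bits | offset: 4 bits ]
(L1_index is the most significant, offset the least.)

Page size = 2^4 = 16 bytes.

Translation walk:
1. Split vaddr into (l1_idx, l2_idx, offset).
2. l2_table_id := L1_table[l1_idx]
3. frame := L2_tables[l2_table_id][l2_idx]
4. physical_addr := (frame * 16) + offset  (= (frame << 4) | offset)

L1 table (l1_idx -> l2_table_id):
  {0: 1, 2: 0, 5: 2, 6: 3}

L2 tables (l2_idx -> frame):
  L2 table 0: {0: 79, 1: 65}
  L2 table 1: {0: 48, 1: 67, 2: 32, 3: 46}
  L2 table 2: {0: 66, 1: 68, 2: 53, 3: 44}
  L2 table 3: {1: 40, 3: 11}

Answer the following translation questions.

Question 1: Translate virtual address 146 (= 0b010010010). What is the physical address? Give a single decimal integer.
vaddr = 146 = 0b010010010
Split: l1_idx=2, l2_idx=1, offset=2
L1[2] = 0
L2[0][1] = 65
paddr = 65 * 16 + 2 = 1042

Answer: 1042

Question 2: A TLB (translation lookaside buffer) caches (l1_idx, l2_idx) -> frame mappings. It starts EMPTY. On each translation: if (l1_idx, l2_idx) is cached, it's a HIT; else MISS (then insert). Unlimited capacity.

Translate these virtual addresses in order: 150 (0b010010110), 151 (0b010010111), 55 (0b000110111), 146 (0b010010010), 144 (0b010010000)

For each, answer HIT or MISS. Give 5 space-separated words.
vaddr=150: (2,1) not in TLB -> MISS, insert
vaddr=151: (2,1) in TLB -> HIT
vaddr=55: (0,3) not in TLB -> MISS, insert
vaddr=146: (2,1) in TLB -> HIT
vaddr=144: (2,1) in TLB -> HIT

Answer: MISS HIT MISS HIT HIT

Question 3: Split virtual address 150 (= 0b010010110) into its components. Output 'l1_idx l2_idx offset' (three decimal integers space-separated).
vaddr = 150 = 0b010010110
  top 3 bits -> l1_idx = 2
  next 2 bits -> l2_idx = 1
  bottom 4 bits -> offset = 6

Answer: 2 1 6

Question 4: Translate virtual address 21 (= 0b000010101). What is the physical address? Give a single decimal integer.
vaddr = 21 = 0b000010101
Split: l1_idx=0, l2_idx=1, offset=5
L1[0] = 1
L2[1][1] = 67
paddr = 67 * 16 + 5 = 1077

Answer: 1077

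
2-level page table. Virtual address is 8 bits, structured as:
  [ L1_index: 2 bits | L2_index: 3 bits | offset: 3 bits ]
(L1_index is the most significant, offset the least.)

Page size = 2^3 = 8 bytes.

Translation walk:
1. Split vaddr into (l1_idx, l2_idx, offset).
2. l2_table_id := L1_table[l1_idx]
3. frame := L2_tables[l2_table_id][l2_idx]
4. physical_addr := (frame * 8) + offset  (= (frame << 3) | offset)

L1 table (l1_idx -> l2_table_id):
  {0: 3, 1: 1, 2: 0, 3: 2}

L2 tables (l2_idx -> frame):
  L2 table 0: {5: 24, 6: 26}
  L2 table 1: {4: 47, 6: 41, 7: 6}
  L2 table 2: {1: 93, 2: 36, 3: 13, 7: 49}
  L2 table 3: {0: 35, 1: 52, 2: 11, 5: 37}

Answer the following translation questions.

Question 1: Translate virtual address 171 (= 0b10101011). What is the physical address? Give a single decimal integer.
Answer: 195

Derivation:
vaddr = 171 = 0b10101011
Split: l1_idx=2, l2_idx=5, offset=3
L1[2] = 0
L2[0][5] = 24
paddr = 24 * 8 + 3 = 195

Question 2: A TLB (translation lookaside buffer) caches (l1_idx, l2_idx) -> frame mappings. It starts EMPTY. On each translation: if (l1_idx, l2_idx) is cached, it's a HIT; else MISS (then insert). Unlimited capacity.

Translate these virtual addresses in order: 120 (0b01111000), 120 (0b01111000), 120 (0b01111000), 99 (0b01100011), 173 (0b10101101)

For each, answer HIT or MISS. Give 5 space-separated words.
Answer: MISS HIT HIT MISS MISS

Derivation:
vaddr=120: (1,7) not in TLB -> MISS, insert
vaddr=120: (1,7) in TLB -> HIT
vaddr=120: (1,7) in TLB -> HIT
vaddr=99: (1,4) not in TLB -> MISS, insert
vaddr=173: (2,5) not in TLB -> MISS, insert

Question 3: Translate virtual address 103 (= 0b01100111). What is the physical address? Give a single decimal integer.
vaddr = 103 = 0b01100111
Split: l1_idx=1, l2_idx=4, offset=7
L1[1] = 1
L2[1][4] = 47
paddr = 47 * 8 + 7 = 383

Answer: 383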